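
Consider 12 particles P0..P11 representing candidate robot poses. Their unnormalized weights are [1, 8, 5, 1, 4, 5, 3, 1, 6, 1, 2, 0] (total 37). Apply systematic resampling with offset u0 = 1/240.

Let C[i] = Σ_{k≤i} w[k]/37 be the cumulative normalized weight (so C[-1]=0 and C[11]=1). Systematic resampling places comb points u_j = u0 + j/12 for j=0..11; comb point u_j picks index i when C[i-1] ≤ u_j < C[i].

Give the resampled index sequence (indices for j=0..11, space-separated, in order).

C = [1/37, 9/37, 14/37, 15/37, 19/37, 24/37, 27/37, 28/37, 34/37, 35/37, 1, 1]
j=0: u_0=1/240 ∈ [0, 1/37) → index 0
j=1: u_1=7/80 ∈ [1/37, 9/37) → index 1
j=2: u_2=41/240 ∈ [1/37, 9/37) → index 1
j=3: u_3=61/240 ∈ [9/37, 14/37) → index 2
j=4: u_4=27/80 ∈ [9/37, 14/37) → index 2
j=5: u_5=101/240 ∈ [15/37, 19/37) → index 4
j=6: u_6=121/240 ∈ [15/37, 19/37) → index 4
j=7: u_7=47/80 ∈ [19/37, 24/37) → index 5
j=8: u_8=161/240 ∈ [24/37, 27/37) → index 6
j=9: u_9=181/240 ∈ [27/37, 28/37) → index 7
j=10: u_10=67/80 ∈ [28/37, 34/37) → index 8
j=11: u_11=221/240 ∈ [34/37, 35/37) → index 9

0 1 1 2 2 4 4 5 6 7 8 9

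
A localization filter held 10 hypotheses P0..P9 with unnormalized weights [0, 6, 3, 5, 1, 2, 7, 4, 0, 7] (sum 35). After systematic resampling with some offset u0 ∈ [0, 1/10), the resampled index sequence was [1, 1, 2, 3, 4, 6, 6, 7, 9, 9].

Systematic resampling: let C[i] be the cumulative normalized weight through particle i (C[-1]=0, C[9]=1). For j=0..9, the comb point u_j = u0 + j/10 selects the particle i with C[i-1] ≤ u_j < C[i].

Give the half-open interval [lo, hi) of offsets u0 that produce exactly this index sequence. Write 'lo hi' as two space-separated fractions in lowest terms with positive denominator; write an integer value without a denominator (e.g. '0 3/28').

C = [0, 6/35, 9/35, 2/5, 3/7, 17/35, 24/35, 4/5, 4/5, 1]
j=0 picked index 1: u0 ∈ [0, 6/35)
j=1 picked index 1: u0 ∈ [-1/10, 1/14)
j=2 picked index 2: u0 ∈ [-1/35, 2/35)
j=3 picked index 3: u0 ∈ [-3/70, 1/10)
j=4 picked index 4: u0 ∈ [0, 1/35)
j=5 picked index 6: u0 ∈ [-1/70, 13/70)
j=6 picked index 6: u0 ∈ [-4/35, 3/35)
j=7 picked index 7: u0 ∈ [-1/70, 1/10)
j=8 picked index 9: u0 ∈ [0, 1/5)
j=9 picked index 9: u0 ∈ [-1/10, 1/10)
intersection: [0, 1/35)

0 1/35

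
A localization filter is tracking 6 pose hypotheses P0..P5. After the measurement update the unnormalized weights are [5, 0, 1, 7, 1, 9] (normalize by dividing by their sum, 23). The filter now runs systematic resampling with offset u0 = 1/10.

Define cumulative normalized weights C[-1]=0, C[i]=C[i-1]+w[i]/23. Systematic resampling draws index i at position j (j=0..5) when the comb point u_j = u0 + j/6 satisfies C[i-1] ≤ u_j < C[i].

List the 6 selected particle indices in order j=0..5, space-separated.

C = [5/23, 5/23, 6/23, 13/23, 14/23, 1]
j=0: u_0=1/10 ∈ [0, 5/23) → index 0
j=1: u_1=4/15 ∈ [6/23, 13/23) → index 3
j=2: u_2=13/30 ∈ [6/23, 13/23) → index 3
j=3: u_3=3/5 ∈ [13/23, 14/23) → index 4
j=4: u_4=23/30 ∈ [14/23, 1) → index 5
j=5: u_5=14/15 ∈ [14/23, 1) → index 5

0 3 3 4 5 5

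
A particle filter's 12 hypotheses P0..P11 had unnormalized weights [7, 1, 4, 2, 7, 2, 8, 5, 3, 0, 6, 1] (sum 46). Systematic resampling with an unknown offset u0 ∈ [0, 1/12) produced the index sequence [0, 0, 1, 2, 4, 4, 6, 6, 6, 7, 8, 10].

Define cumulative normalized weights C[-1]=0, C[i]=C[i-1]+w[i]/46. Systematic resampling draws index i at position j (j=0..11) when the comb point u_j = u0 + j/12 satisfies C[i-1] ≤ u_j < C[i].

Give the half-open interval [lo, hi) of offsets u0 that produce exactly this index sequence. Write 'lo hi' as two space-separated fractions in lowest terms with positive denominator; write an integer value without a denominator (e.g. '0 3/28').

0 1/138

C = [7/46, 4/23, 6/23, 7/23, 21/46, 1/2, 31/46, 18/23, 39/46, 39/46, 45/46, 1]
j=0 picked index 0: u0 ∈ [0, 7/46)
j=1 picked index 0: u0 ∈ [-1/12, 19/276)
j=2 picked index 1: u0 ∈ [-1/69, 1/138)
j=3 picked index 2: u0 ∈ [-7/92, 1/92)
j=4 picked index 4: u0 ∈ [-2/69, 17/138)
j=5 picked index 4: u0 ∈ [-31/276, 11/276)
j=6 picked index 6: u0 ∈ [0, 4/23)
j=7 picked index 6: u0 ∈ [-1/12, 25/276)
j=8 picked index 6: u0 ∈ [-1/6, 1/138)
j=9 picked index 7: u0 ∈ [-7/92, 3/92)
j=10 picked index 8: u0 ∈ [-7/138, 1/69)
j=11 picked index 10: u0 ∈ [-19/276, 17/276)
intersection: [0, 1/138)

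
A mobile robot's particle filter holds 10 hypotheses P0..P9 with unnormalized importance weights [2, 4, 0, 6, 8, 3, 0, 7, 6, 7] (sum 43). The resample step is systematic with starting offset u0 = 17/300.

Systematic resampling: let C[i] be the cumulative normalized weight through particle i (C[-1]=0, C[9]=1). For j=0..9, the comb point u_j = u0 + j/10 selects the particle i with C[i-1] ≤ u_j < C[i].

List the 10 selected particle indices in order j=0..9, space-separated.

1 3 3 4 4 7 7 8 9 9

C = [2/43, 6/43, 6/43, 12/43, 20/43, 23/43, 23/43, 30/43, 36/43, 1]
j=0: u_0=17/300 ∈ [2/43, 6/43) → index 1
j=1: u_1=47/300 ∈ [6/43, 12/43) → index 3
j=2: u_2=77/300 ∈ [6/43, 12/43) → index 3
j=3: u_3=107/300 ∈ [12/43, 20/43) → index 4
j=4: u_4=137/300 ∈ [12/43, 20/43) → index 4
j=5: u_5=167/300 ∈ [23/43, 30/43) → index 7
j=6: u_6=197/300 ∈ [23/43, 30/43) → index 7
j=7: u_7=227/300 ∈ [30/43, 36/43) → index 8
j=8: u_8=257/300 ∈ [36/43, 1) → index 9
j=9: u_9=287/300 ∈ [36/43, 1) → index 9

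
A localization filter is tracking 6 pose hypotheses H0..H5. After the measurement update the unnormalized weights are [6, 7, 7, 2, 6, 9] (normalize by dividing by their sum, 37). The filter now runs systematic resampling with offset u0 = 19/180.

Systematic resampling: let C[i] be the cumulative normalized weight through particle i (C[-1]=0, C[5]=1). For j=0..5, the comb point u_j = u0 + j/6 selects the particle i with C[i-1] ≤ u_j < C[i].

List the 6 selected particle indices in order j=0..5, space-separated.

0 1 2 4 5 5

C = [6/37, 13/37, 20/37, 22/37, 28/37, 1]
j=0: u_0=19/180 ∈ [0, 6/37) → index 0
j=1: u_1=49/180 ∈ [6/37, 13/37) → index 1
j=2: u_2=79/180 ∈ [13/37, 20/37) → index 2
j=3: u_3=109/180 ∈ [22/37, 28/37) → index 4
j=4: u_4=139/180 ∈ [28/37, 1) → index 5
j=5: u_5=169/180 ∈ [28/37, 1) → index 5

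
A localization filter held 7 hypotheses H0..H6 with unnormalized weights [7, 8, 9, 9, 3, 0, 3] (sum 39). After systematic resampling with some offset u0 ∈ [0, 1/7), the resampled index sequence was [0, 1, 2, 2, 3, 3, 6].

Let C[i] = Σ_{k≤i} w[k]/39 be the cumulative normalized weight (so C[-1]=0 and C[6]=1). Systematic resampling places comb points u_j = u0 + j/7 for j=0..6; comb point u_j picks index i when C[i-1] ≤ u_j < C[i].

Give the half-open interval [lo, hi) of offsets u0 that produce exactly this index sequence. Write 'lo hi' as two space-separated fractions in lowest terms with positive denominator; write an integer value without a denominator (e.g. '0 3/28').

C = [7/39, 5/13, 8/13, 11/13, 12/13, 12/13, 1]
j=0 picked index 0: u0 ∈ [0, 7/39)
j=1 picked index 1: u0 ∈ [10/273, 22/91)
j=2 picked index 2: u0 ∈ [9/91, 30/91)
j=3 picked index 2: u0 ∈ [-4/91, 17/91)
j=4 picked index 3: u0 ∈ [4/91, 25/91)
j=5 picked index 3: u0 ∈ [-9/91, 12/91)
j=6 picked index 6: u0 ∈ [6/91, 1/7)
intersection: [9/91, 12/91)

9/91 12/91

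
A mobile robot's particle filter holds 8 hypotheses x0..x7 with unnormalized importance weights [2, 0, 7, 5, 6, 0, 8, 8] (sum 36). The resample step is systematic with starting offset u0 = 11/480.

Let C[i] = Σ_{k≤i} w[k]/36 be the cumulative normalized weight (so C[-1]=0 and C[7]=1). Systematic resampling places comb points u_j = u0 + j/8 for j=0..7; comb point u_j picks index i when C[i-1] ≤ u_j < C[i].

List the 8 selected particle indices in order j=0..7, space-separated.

C = [1/18, 1/18, 1/4, 7/18, 5/9, 5/9, 7/9, 1]
j=0: u_0=11/480 ∈ [0, 1/18) → index 0
j=1: u_1=71/480 ∈ [1/18, 1/4) → index 2
j=2: u_2=131/480 ∈ [1/4, 7/18) → index 3
j=3: u_3=191/480 ∈ [7/18, 5/9) → index 4
j=4: u_4=251/480 ∈ [7/18, 5/9) → index 4
j=5: u_5=311/480 ∈ [5/9, 7/9) → index 6
j=6: u_6=371/480 ∈ [5/9, 7/9) → index 6
j=7: u_7=431/480 ∈ [7/9, 1) → index 7

0 2 3 4 4 6 6 7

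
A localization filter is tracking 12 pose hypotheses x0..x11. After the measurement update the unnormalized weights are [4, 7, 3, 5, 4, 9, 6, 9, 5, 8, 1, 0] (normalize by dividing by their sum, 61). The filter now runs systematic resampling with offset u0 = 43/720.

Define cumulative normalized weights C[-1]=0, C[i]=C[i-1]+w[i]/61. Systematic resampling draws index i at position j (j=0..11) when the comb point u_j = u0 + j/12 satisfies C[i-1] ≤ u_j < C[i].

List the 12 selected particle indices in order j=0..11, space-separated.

0 1 2 3 5 5 6 7 7 8 9 9

C = [4/61, 11/61, 14/61, 19/61, 23/61, 32/61, 38/61, 47/61, 52/61, 60/61, 1, 1]
j=0: u_0=43/720 ∈ [0, 4/61) → index 0
j=1: u_1=103/720 ∈ [4/61, 11/61) → index 1
j=2: u_2=163/720 ∈ [11/61, 14/61) → index 2
j=3: u_3=223/720 ∈ [14/61, 19/61) → index 3
j=4: u_4=283/720 ∈ [23/61, 32/61) → index 5
j=5: u_5=343/720 ∈ [23/61, 32/61) → index 5
j=6: u_6=403/720 ∈ [32/61, 38/61) → index 6
j=7: u_7=463/720 ∈ [38/61, 47/61) → index 7
j=8: u_8=523/720 ∈ [38/61, 47/61) → index 7
j=9: u_9=583/720 ∈ [47/61, 52/61) → index 8
j=10: u_10=643/720 ∈ [52/61, 60/61) → index 9
j=11: u_11=703/720 ∈ [52/61, 60/61) → index 9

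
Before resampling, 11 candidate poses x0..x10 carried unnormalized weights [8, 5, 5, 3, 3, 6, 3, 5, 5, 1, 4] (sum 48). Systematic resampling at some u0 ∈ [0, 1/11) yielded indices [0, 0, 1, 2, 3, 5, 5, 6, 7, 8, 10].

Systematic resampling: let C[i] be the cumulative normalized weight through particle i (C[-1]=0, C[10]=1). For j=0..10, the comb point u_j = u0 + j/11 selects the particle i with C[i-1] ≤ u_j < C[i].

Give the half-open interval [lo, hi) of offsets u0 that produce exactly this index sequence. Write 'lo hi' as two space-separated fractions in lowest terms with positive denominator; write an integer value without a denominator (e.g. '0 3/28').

1/22 9/176

C = [1/6, 13/48, 3/8, 7/16, 1/2, 5/8, 11/16, 19/24, 43/48, 11/12, 1]
j=0 picked index 0: u0 ∈ [0, 1/6)
j=1 picked index 0: u0 ∈ [-1/11, 5/66)
j=2 picked index 1: u0 ∈ [-1/66, 47/528)
j=3 picked index 2: u0 ∈ [-1/528, 9/88)
j=4 picked index 3: u0 ∈ [1/88, 13/176)
j=5 picked index 5: u0 ∈ [1/22, 15/88)
j=6 picked index 5: u0 ∈ [-1/22, 7/88)
j=7 picked index 6: u0 ∈ [-1/88, 9/176)
j=8 picked index 7: u0 ∈ [-7/176, 17/264)
j=9 picked index 8: u0 ∈ [-7/264, 41/528)
j=10 picked index 10: u0 ∈ [1/132, 1/11)
intersection: [1/22, 9/176)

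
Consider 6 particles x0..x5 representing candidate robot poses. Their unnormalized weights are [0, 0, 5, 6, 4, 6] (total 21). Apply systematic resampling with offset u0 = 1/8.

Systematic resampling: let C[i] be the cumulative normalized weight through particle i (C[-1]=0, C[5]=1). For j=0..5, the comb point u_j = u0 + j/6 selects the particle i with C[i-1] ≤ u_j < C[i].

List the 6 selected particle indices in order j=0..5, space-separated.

C = [0, 0, 5/21, 11/21, 5/7, 1]
j=0: u_0=1/8 ∈ [0, 5/21) → index 2
j=1: u_1=7/24 ∈ [5/21, 11/21) → index 3
j=2: u_2=11/24 ∈ [5/21, 11/21) → index 3
j=3: u_3=5/8 ∈ [11/21, 5/7) → index 4
j=4: u_4=19/24 ∈ [5/7, 1) → index 5
j=5: u_5=23/24 ∈ [5/7, 1) → index 5

2 3 3 4 5 5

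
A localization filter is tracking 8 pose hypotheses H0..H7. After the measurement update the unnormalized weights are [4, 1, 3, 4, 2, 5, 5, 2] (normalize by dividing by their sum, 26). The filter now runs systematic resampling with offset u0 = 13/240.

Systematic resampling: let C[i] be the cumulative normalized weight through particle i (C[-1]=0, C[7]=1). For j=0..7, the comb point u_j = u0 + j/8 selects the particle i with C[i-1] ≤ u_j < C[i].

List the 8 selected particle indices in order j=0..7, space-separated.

0 1 2 3 5 5 6 7

C = [2/13, 5/26, 4/13, 6/13, 7/13, 19/26, 12/13, 1]
j=0: u_0=13/240 ∈ [0, 2/13) → index 0
j=1: u_1=43/240 ∈ [2/13, 5/26) → index 1
j=2: u_2=73/240 ∈ [5/26, 4/13) → index 2
j=3: u_3=103/240 ∈ [4/13, 6/13) → index 3
j=4: u_4=133/240 ∈ [7/13, 19/26) → index 5
j=5: u_5=163/240 ∈ [7/13, 19/26) → index 5
j=6: u_6=193/240 ∈ [19/26, 12/13) → index 6
j=7: u_7=223/240 ∈ [12/13, 1) → index 7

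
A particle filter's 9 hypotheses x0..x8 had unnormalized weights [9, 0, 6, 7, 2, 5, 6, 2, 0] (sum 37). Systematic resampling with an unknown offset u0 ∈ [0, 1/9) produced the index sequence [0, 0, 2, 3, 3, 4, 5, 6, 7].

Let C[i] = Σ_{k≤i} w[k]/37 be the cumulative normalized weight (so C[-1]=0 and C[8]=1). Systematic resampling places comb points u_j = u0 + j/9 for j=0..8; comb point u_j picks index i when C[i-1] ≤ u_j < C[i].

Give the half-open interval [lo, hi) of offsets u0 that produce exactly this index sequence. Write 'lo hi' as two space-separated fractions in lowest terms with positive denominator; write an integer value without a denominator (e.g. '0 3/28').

8/111 31/333

C = [9/37, 9/37, 15/37, 22/37, 24/37, 29/37, 35/37, 1, 1]
j=0 picked index 0: u0 ∈ [0, 9/37)
j=1 picked index 0: u0 ∈ [-1/9, 44/333)
j=2 picked index 2: u0 ∈ [7/333, 61/333)
j=3 picked index 3: u0 ∈ [8/111, 29/111)
j=4 picked index 3: u0 ∈ [-13/333, 50/333)
j=5 picked index 4: u0 ∈ [13/333, 31/333)
j=6 picked index 5: u0 ∈ [-2/111, 13/111)
j=7 picked index 6: u0 ∈ [2/333, 56/333)
j=8 picked index 7: u0 ∈ [19/333, 1/9)
intersection: [8/111, 31/333)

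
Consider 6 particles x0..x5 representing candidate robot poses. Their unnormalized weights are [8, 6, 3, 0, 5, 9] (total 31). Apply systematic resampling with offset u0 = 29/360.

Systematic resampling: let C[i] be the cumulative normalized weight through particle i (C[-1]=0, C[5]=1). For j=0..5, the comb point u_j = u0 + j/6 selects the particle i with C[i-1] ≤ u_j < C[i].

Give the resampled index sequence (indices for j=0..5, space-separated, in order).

C = [8/31, 14/31, 17/31, 17/31, 22/31, 1]
j=0: u_0=29/360 ∈ [0, 8/31) → index 0
j=1: u_1=89/360 ∈ [0, 8/31) → index 0
j=2: u_2=149/360 ∈ [8/31, 14/31) → index 1
j=3: u_3=209/360 ∈ [17/31, 22/31) → index 4
j=4: u_4=269/360 ∈ [22/31, 1) → index 5
j=5: u_5=329/360 ∈ [22/31, 1) → index 5

0 0 1 4 5 5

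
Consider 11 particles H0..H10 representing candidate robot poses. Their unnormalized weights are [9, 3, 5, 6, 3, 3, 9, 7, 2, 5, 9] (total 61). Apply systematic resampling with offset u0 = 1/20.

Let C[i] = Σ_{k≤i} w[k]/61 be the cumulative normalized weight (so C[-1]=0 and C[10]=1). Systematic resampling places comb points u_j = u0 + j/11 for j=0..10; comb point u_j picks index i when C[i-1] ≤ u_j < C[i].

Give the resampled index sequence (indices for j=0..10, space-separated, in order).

C = [9/61, 12/61, 17/61, 23/61, 26/61, 29/61, 38/61, 45/61, 47/61, 52/61, 1]
j=0: u_0=1/20 ∈ [0, 9/61) → index 0
j=1: u_1=31/220 ∈ [0, 9/61) → index 0
j=2: u_2=51/220 ∈ [12/61, 17/61) → index 2
j=3: u_3=71/220 ∈ [17/61, 23/61) → index 3
j=4: u_4=91/220 ∈ [23/61, 26/61) → index 4
j=5: u_5=111/220 ∈ [29/61, 38/61) → index 6
j=6: u_6=131/220 ∈ [29/61, 38/61) → index 6
j=7: u_7=151/220 ∈ [38/61, 45/61) → index 7
j=8: u_8=171/220 ∈ [47/61, 52/61) → index 9
j=9: u_9=191/220 ∈ [52/61, 1) → index 10
j=10: u_10=211/220 ∈ [52/61, 1) → index 10

0 0 2 3 4 6 6 7 9 10 10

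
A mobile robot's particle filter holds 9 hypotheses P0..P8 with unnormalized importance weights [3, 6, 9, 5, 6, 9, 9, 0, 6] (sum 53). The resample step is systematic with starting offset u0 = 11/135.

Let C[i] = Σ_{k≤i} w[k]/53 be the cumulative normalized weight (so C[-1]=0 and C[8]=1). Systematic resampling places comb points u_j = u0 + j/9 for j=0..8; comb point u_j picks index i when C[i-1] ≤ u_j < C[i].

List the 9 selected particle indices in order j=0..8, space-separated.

C = [3/53, 9/53, 18/53, 23/53, 29/53, 38/53, 47/53, 47/53, 1]
j=0: u_0=11/135 ∈ [3/53, 9/53) → index 1
j=1: u_1=26/135 ∈ [9/53, 18/53) → index 2
j=2: u_2=41/135 ∈ [9/53, 18/53) → index 2
j=3: u_3=56/135 ∈ [18/53, 23/53) → index 3
j=4: u_4=71/135 ∈ [23/53, 29/53) → index 4
j=5: u_5=86/135 ∈ [29/53, 38/53) → index 5
j=6: u_6=101/135 ∈ [38/53, 47/53) → index 6
j=7: u_7=116/135 ∈ [38/53, 47/53) → index 6
j=8: u_8=131/135 ∈ [47/53, 1) → index 8

1 2 2 3 4 5 6 6 8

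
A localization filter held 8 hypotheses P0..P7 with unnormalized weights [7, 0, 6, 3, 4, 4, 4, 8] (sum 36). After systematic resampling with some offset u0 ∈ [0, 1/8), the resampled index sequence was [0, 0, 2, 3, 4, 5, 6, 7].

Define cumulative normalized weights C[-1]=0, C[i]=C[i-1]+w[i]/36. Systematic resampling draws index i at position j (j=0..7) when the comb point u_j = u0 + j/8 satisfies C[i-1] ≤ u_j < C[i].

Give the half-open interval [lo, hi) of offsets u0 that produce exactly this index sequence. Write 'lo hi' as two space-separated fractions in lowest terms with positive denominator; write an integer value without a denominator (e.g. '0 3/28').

C = [7/36, 7/36, 13/36, 4/9, 5/9, 2/3, 7/9, 1]
j=0 picked index 0: u0 ∈ [0, 7/36)
j=1 picked index 0: u0 ∈ [-1/8, 5/72)
j=2 picked index 2: u0 ∈ [-1/18, 1/9)
j=3 picked index 3: u0 ∈ [-1/72, 5/72)
j=4 picked index 4: u0 ∈ [-1/18, 1/18)
j=5 picked index 5: u0 ∈ [-5/72, 1/24)
j=6 picked index 6: u0 ∈ [-1/12, 1/36)
j=7 picked index 7: u0 ∈ [-7/72, 1/8)
intersection: [0, 1/36)

0 1/36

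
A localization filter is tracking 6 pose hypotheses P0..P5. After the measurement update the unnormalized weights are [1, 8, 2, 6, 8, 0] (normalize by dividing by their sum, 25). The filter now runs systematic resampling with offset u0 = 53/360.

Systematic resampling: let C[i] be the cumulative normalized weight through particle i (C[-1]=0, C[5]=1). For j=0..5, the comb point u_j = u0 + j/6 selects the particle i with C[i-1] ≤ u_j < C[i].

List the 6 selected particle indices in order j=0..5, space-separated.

C = [1/25, 9/25, 11/25, 17/25, 1, 1]
j=0: u_0=53/360 ∈ [1/25, 9/25) → index 1
j=1: u_1=113/360 ∈ [1/25, 9/25) → index 1
j=2: u_2=173/360 ∈ [11/25, 17/25) → index 3
j=3: u_3=233/360 ∈ [11/25, 17/25) → index 3
j=4: u_4=293/360 ∈ [17/25, 1) → index 4
j=5: u_5=353/360 ∈ [17/25, 1) → index 4

1 1 3 3 4 4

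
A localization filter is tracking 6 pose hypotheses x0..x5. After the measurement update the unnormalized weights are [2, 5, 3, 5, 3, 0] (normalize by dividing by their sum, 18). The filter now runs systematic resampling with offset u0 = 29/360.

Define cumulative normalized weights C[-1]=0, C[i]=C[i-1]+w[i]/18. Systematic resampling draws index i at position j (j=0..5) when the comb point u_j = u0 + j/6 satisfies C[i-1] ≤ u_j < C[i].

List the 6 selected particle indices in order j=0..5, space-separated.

0 1 2 3 3 4

C = [1/9, 7/18, 5/9, 5/6, 1, 1]
j=0: u_0=29/360 ∈ [0, 1/9) → index 0
j=1: u_1=89/360 ∈ [1/9, 7/18) → index 1
j=2: u_2=149/360 ∈ [7/18, 5/9) → index 2
j=3: u_3=209/360 ∈ [5/9, 5/6) → index 3
j=4: u_4=269/360 ∈ [5/9, 5/6) → index 3
j=5: u_5=329/360 ∈ [5/6, 1) → index 4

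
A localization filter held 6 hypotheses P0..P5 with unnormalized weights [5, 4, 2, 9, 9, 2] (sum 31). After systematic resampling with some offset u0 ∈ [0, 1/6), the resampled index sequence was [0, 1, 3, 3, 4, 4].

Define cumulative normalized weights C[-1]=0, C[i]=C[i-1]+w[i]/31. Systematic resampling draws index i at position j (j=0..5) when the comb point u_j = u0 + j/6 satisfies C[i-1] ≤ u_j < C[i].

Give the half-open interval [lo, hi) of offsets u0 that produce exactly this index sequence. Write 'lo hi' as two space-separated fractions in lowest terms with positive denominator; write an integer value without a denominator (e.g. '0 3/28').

2/93 19/186

C = [5/31, 9/31, 11/31, 20/31, 29/31, 1]
j=0 picked index 0: u0 ∈ [0, 5/31)
j=1 picked index 1: u0 ∈ [-1/186, 23/186)
j=2 picked index 3: u0 ∈ [2/93, 29/93)
j=3 picked index 3: u0 ∈ [-9/62, 9/62)
j=4 picked index 4: u0 ∈ [-2/93, 25/93)
j=5 picked index 4: u0 ∈ [-35/186, 19/186)
intersection: [2/93, 19/186)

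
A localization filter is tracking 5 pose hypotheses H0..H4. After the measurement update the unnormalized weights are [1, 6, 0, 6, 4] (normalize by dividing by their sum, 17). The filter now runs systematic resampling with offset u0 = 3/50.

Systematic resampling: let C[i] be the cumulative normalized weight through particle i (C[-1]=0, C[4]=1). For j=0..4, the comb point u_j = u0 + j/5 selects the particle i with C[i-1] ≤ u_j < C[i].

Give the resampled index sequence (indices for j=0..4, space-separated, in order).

1 1 3 3 4

C = [1/17, 7/17, 7/17, 13/17, 1]
j=0: u_0=3/50 ∈ [1/17, 7/17) → index 1
j=1: u_1=13/50 ∈ [1/17, 7/17) → index 1
j=2: u_2=23/50 ∈ [7/17, 13/17) → index 3
j=3: u_3=33/50 ∈ [7/17, 13/17) → index 3
j=4: u_4=43/50 ∈ [13/17, 1) → index 4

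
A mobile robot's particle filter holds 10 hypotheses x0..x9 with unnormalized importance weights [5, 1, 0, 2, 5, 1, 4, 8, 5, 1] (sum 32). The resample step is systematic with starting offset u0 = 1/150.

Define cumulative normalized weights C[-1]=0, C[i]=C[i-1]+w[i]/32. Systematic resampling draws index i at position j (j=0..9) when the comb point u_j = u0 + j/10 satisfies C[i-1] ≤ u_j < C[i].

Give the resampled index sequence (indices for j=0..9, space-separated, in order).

0 0 3 4 5 6 7 7 7 8

C = [5/32, 3/16, 3/16, 1/4, 13/32, 7/16, 9/16, 13/16, 31/32, 1]
j=0: u_0=1/150 ∈ [0, 5/32) → index 0
j=1: u_1=8/75 ∈ [0, 5/32) → index 0
j=2: u_2=31/150 ∈ [3/16, 1/4) → index 3
j=3: u_3=23/75 ∈ [1/4, 13/32) → index 4
j=4: u_4=61/150 ∈ [13/32, 7/16) → index 5
j=5: u_5=38/75 ∈ [7/16, 9/16) → index 6
j=6: u_6=91/150 ∈ [9/16, 13/16) → index 7
j=7: u_7=53/75 ∈ [9/16, 13/16) → index 7
j=8: u_8=121/150 ∈ [9/16, 13/16) → index 7
j=9: u_9=68/75 ∈ [13/16, 31/32) → index 8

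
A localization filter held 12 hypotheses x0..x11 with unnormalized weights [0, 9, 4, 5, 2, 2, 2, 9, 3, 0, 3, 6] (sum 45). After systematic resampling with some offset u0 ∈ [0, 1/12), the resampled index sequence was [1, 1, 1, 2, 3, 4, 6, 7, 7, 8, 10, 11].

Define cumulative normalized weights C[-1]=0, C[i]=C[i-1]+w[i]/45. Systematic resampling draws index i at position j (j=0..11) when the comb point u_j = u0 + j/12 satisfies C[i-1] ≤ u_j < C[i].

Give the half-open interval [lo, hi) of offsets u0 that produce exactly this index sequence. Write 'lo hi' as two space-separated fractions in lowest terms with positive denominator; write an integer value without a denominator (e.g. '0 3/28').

C = [0, 1/5, 13/45, 2/5, 4/9, 22/45, 8/15, 11/15, 4/5, 4/5, 13/15, 1]
j=0 picked index 1: u0 ∈ [0, 1/5)
j=1 picked index 1: u0 ∈ [-1/12, 7/60)
j=2 picked index 1: u0 ∈ [-1/6, 1/30)
j=3 picked index 2: u0 ∈ [-1/20, 7/180)
j=4 picked index 3: u0 ∈ [-2/45, 1/15)
j=5 picked index 4: u0 ∈ [-1/60, 1/36)
j=6 picked index 6: u0 ∈ [-1/90, 1/30)
j=7 picked index 7: u0 ∈ [-1/20, 3/20)
j=8 picked index 7: u0 ∈ [-2/15, 1/15)
j=9 picked index 8: u0 ∈ [-1/60, 1/20)
j=10 picked index 10: u0 ∈ [-1/30, 1/30)
j=11 picked index 11: u0 ∈ [-1/20, 1/12)
intersection: [0, 1/36)

0 1/36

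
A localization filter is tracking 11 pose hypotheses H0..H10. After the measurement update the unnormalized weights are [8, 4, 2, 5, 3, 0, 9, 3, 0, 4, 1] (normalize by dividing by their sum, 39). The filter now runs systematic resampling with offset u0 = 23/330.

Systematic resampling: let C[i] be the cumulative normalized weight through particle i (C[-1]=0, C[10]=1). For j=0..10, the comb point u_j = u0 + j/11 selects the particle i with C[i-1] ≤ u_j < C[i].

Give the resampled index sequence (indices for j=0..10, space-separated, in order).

0 0 1 2 3 4 6 6 7 9 10

C = [8/39, 4/13, 14/39, 19/39, 22/39, 22/39, 31/39, 34/39, 34/39, 38/39, 1]
j=0: u_0=23/330 ∈ [0, 8/39) → index 0
j=1: u_1=53/330 ∈ [0, 8/39) → index 0
j=2: u_2=83/330 ∈ [8/39, 4/13) → index 1
j=3: u_3=113/330 ∈ [4/13, 14/39) → index 2
j=4: u_4=13/30 ∈ [14/39, 19/39) → index 3
j=5: u_5=173/330 ∈ [19/39, 22/39) → index 4
j=6: u_6=203/330 ∈ [22/39, 31/39) → index 6
j=7: u_7=233/330 ∈ [22/39, 31/39) → index 6
j=8: u_8=263/330 ∈ [31/39, 34/39) → index 7
j=9: u_9=293/330 ∈ [34/39, 38/39) → index 9
j=10: u_10=323/330 ∈ [38/39, 1) → index 10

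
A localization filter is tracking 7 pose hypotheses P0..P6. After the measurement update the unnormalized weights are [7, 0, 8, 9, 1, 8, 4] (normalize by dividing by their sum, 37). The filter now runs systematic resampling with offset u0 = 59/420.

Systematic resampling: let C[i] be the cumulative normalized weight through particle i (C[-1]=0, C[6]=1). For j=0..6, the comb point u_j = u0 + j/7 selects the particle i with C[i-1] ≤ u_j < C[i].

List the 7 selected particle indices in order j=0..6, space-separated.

0 2 3 3 5 5 6

C = [7/37, 7/37, 15/37, 24/37, 25/37, 33/37, 1]
j=0: u_0=59/420 ∈ [0, 7/37) → index 0
j=1: u_1=17/60 ∈ [7/37, 15/37) → index 2
j=2: u_2=179/420 ∈ [15/37, 24/37) → index 3
j=3: u_3=239/420 ∈ [15/37, 24/37) → index 3
j=4: u_4=299/420 ∈ [25/37, 33/37) → index 5
j=5: u_5=359/420 ∈ [25/37, 33/37) → index 5
j=6: u_6=419/420 ∈ [33/37, 1) → index 6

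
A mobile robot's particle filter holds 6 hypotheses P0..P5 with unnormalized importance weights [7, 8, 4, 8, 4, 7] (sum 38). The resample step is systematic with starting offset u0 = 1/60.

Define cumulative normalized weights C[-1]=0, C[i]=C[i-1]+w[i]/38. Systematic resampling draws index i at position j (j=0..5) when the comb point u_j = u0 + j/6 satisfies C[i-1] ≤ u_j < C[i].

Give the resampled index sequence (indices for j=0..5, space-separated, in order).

C = [7/38, 15/38, 1/2, 27/38, 31/38, 1]
j=0: u_0=1/60 ∈ [0, 7/38) → index 0
j=1: u_1=11/60 ∈ [0, 7/38) → index 0
j=2: u_2=7/20 ∈ [7/38, 15/38) → index 1
j=3: u_3=31/60 ∈ [1/2, 27/38) → index 3
j=4: u_4=41/60 ∈ [1/2, 27/38) → index 3
j=5: u_5=17/20 ∈ [31/38, 1) → index 5

0 0 1 3 3 5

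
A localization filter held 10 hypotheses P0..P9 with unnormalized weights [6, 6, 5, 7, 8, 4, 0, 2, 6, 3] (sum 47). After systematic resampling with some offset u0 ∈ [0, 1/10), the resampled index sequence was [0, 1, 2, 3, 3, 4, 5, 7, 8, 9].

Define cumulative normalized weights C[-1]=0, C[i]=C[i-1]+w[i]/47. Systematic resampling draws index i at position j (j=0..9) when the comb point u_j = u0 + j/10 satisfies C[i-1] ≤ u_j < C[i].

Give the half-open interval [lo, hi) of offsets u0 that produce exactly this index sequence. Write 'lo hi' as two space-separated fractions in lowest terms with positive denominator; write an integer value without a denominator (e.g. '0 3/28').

C = [6/47, 12/47, 17/47, 24/47, 32/47, 36/47, 36/47, 38/47, 44/47, 1]
j=0 picked index 0: u0 ∈ [0, 6/47)
j=1 picked index 1: u0 ∈ [13/470, 73/470)
j=2 picked index 2: u0 ∈ [13/235, 38/235)
j=3 picked index 3: u0 ∈ [29/470, 99/470)
j=4 picked index 3: u0 ∈ [-9/235, 26/235)
j=5 picked index 4: u0 ∈ [1/94, 17/94)
j=6 picked index 5: u0 ∈ [19/235, 39/235)
j=7 picked index 7: u0 ∈ [31/470, 51/470)
j=8 picked index 8: u0 ∈ [2/235, 32/235)
j=9 picked index 9: u0 ∈ [17/470, 1/10)
intersection: [19/235, 1/10)

19/235 1/10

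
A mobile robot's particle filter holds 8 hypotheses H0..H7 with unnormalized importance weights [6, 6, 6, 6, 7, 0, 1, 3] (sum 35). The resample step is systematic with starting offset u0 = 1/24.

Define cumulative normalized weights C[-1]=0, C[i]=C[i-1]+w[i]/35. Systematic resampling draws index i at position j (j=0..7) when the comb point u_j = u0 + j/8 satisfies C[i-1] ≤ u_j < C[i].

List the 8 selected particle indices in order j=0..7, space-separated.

0 0 1 2 3 3 4 7

C = [6/35, 12/35, 18/35, 24/35, 31/35, 31/35, 32/35, 1]
j=0: u_0=1/24 ∈ [0, 6/35) → index 0
j=1: u_1=1/6 ∈ [0, 6/35) → index 0
j=2: u_2=7/24 ∈ [6/35, 12/35) → index 1
j=3: u_3=5/12 ∈ [12/35, 18/35) → index 2
j=4: u_4=13/24 ∈ [18/35, 24/35) → index 3
j=5: u_5=2/3 ∈ [18/35, 24/35) → index 3
j=6: u_6=19/24 ∈ [24/35, 31/35) → index 4
j=7: u_7=11/12 ∈ [32/35, 1) → index 7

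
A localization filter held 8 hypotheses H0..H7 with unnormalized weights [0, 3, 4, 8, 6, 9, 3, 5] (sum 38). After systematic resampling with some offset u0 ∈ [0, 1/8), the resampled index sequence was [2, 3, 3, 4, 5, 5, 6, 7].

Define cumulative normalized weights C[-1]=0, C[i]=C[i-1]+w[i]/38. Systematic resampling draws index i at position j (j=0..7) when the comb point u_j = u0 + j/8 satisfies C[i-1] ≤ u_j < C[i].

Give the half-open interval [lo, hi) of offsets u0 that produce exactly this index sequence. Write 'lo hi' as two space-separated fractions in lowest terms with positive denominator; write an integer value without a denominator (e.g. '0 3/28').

3/38 9/76

C = [0, 3/38, 7/38, 15/38, 21/38, 15/19, 33/38, 1]
j=0 picked index 2: u0 ∈ [3/38, 7/38)
j=1 picked index 3: u0 ∈ [9/152, 41/152)
j=2 picked index 3: u0 ∈ [-5/76, 11/76)
j=3 picked index 4: u0 ∈ [3/152, 27/152)
j=4 picked index 5: u0 ∈ [1/19, 11/38)
j=5 picked index 5: u0 ∈ [-11/152, 25/152)
j=6 picked index 6: u0 ∈ [3/76, 9/76)
j=7 picked index 7: u0 ∈ [-1/152, 1/8)
intersection: [3/38, 9/76)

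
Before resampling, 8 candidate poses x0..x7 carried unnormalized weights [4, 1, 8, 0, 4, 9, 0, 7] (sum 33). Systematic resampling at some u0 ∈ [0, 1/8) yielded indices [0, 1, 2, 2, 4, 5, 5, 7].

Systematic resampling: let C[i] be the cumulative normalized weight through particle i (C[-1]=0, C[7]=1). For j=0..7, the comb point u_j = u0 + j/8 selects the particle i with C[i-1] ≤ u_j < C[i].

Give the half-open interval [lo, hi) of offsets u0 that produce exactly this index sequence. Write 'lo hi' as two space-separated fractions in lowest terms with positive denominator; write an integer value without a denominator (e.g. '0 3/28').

C = [4/33, 5/33, 13/33, 13/33, 17/33, 26/33, 26/33, 1]
j=0 picked index 0: u0 ∈ [0, 4/33)
j=1 picked index 1: u0 ∈ [-1/264, 7/264)
j=2 picked index 2: u0 ∈ [-13/132, 19/132)
j=3 picked index 2: u0 ∈ [-59/264, 5/264)
j=4 picked index 4: u0 ∈ [-7/66, 1/66)
j=5 picked index 5: u0 ∈ [-29/264, 43/264)
j=6 picked index 5: u0 ∈ [-31/132, 5/132)
j=7 picked index 7: u0 ∈ [-23/264, 1/8)
intersection: [0, 1/66)

0 1/66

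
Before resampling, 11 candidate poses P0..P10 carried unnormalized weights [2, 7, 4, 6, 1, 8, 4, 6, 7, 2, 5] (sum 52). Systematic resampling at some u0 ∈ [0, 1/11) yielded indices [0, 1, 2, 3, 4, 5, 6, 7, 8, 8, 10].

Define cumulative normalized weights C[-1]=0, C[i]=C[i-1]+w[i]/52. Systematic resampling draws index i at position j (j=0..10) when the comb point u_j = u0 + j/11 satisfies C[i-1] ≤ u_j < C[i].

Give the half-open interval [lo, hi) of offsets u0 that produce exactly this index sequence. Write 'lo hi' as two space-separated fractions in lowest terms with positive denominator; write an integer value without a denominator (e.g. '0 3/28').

1/286 3/143

C = [1/26, 9/52, 1/4, 19/52, 5/13, 7/13, 8/13, 19/26, 45/52, 47/52, 1]
j=0 picked index 0: u0 ∈ [0, 1/26)
j=1 picked index 1: u0 ∈ [-15/286, 47/572)
j=2 picked index 2: u0 ∈ [-5/572, 3/44)
j=3 picked index 3: u0 ∈ [-1/44, 53/572)
j=4 picked index 4: u0 ∈ [1/572, 3/143)
j=5 picked index 5: u0 ∈ [-10/143, 12/143)
j=6 picked index 6: u0 ∈ [-1/143, 10/143)
j=7 picked index 7: u0 ∈ [-3/143, 27/286)
j=8 picked index 8: u0 ∈ [1/286, 79/572)
j=9 picked index 8: u0 ∈ [-25/286, 27/572)
j=10 picked index 10: u0 ∈ [-3/572, 1/11)
intersection: [1/286, 3/143)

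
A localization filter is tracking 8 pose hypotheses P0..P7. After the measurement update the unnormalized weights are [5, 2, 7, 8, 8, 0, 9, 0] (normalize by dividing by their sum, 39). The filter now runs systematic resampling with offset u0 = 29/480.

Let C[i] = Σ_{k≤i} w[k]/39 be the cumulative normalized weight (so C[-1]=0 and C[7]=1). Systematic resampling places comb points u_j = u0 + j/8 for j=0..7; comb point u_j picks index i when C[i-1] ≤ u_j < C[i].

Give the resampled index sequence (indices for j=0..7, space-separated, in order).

C = [5/39, 7/39, 14/39, 22/39, 10/13, 10/13, 1, 1]
j=0: u_0=29/480 ∈ [0, 5/39) → index 0
j=1: u_1=89/480 ∈ [7/39, 14/39) → index 2
j=2: u_2=149/480 ∈ [7/39, 14/39) → index 2
j=3: u_3=209/480 ∈ [14/39, 22/39) → index 3
j=4: u_4=269/480 ∈ [14/39, 22/39) → index 3
j=5: u_5=329/480 ∈ [22/39, 10/13) → index 4
j=6: u_6=389/480 ∈ [10/13, 1) → index 6
j=7: u_7=449/480 ∈ [10/13, 1) → index 6

0 2 2 3 3 4 6 6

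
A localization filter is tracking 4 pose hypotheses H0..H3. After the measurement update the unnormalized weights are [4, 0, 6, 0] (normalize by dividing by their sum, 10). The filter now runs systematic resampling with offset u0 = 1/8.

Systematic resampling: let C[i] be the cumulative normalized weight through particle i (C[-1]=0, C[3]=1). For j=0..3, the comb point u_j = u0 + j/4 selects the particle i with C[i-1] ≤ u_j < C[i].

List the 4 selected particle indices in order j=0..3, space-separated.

0 0 2 2

C = [2/5, 2/5, 1, 1]
j=0: u_0=1/8 ∈ [0, 2/5) → index 0
j=1: u_1=3/8 ∈ [0, 2/5) → index 0
j=2: u_2=5/8 ∈ [2/5, 1) → index 2
j=3: u_3=7/8 ∈ [2/5, 1) → index 2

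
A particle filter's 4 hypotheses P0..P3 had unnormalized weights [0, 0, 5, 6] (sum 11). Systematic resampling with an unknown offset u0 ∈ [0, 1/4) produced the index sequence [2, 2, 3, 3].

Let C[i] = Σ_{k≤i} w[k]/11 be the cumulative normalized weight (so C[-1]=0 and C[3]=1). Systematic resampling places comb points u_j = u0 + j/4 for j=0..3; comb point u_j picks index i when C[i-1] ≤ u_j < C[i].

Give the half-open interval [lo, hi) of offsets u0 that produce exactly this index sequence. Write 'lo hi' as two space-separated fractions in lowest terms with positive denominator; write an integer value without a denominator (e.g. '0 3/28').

C = [0, 0, 5/11, 1]
j=0 picked index 2: u0 ∈ [0, 5/11)
j=1 picked index 2: u0 ∈ [-1/4, 9/44)
j=2 picked index 3: u0 ∈ [-1/22, 1/2)
j=3 picked index 3: u0 ∈ [-13/44, 1/4)
intersection: [0, 9/44)

0 9/44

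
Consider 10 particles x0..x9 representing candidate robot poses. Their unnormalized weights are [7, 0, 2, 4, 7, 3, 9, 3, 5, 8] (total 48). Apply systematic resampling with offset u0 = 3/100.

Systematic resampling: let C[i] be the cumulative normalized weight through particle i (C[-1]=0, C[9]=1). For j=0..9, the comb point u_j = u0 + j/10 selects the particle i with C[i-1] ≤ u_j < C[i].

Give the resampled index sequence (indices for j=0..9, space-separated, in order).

C = [7/48, 7/48, 3/16, 13/48, 5/12, 23/48, 2/3, 35/48, 5/6, 1]
j=0: u_0=3/100 ∈ [0, 7/48) → index 0
j=1: u_1=13/100 ∈ [0, 7/48) → index 0
j=2: u_2=23/100 ∈ [3/16, 13/48) → index 3
j=3: u_3=33/100 ∈ [13/48, 5/12) → index 4
j=4: u_4=43/100 ∈ [5/12, 23/48) → index 5
j=5: u_5=53/100 ∈ [23/48, 2/3) → index 6
j=6: u_6=63/100 ∈ [23/48, 2/3) → index 6
j=7: u_7=73/100 ∈ [35/48, 5/6) → index 8
j=8: u_8=83/100 ∈ [35/48, 5/6) → index 8
j=9: u_9=93/100 ∈ [5/6, 1) → index 9

0 0 3 4 5 6 6 8 8 9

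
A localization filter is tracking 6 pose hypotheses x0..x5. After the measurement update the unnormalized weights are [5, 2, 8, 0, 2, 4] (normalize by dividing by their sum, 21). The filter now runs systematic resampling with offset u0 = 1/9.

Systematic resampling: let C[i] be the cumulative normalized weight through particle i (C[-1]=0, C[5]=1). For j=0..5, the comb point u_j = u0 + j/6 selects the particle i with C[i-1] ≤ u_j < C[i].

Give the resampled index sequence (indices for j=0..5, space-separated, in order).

0 1 2 2 4 5

C = [5/21, 1/3, 5/7, 5/7, 17/21, 1]
j=0: u_0=1/9 ∈ [0, 5/21) → index 0
j=1: u_1=5/18 ∈ [5/21, 1/3) → index 1
j=2: u_2=4/9 ∈ [1/3, 5/7) → index 2
j=3: u_3=11/18 ∈ [1/3, 5/7) → index 2
j=4: u_4=7/9 ∈ [5/7, 17/21) → index 4
j=5: u_5=17/18 ∈ [17/21, 1) → index 5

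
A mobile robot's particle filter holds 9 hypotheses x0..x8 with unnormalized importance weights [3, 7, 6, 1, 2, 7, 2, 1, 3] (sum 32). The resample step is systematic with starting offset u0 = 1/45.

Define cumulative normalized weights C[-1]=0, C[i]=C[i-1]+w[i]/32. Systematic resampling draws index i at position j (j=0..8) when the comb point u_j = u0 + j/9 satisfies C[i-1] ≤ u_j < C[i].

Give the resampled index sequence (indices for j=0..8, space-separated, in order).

C = [3/32, 5/16, 1/2, 17/32, 19/32, 13/16, 7/8, 29/32, 1]
j=0: u_0=1/45 ∈ [0, 3/32) → index 0
j=1: u_1=2/15 ∈ [3/32, 5/16) → index 1
j=2: u_2=11/45 ∈ [3/32, 5/16) → index 1
j=3: u_3=16/45 ∈ [5/16, 1/2) → index 2
j=4: u_4=7/15 ∈ [5/16, 1/2) → index 2
j=5: u_5=26/45 ∈ [17/32, 19/32) → index 4
j=6: u_6=31/45 ∈ [19/32, 13/16) → index 5
j=7: u_7=4/5 ∈ [19/32, 13/16) → index 5
j=8: u_8=41/45 ∈ [29/32, 1) → index 8

0 1 1 2 2 4 5 5 8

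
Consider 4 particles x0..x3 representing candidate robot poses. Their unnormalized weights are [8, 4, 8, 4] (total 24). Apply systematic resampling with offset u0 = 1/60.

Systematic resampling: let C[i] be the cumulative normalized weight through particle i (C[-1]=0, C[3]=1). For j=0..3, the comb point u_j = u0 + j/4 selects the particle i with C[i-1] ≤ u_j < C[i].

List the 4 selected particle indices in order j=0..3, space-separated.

C = [1/3, 1/2, 5/6, 1]
j=0: u_0=1/60 ∈ [0, 1/3) → index 0
j=1: u_1=4/15 ∈ [0, 1/3) → index 0
j=2: u_2=31/60 ∈ [1/2, 5/6) → index 2
j=3: u_3=23/30 ∈ [1/2, 5/6) → index 2

0 0 2 2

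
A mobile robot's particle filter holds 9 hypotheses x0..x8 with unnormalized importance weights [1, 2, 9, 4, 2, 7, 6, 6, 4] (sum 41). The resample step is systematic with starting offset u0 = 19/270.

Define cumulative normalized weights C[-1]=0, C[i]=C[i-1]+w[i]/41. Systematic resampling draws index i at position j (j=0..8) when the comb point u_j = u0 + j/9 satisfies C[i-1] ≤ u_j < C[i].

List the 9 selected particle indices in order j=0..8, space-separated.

1 2 2 4 5 6 6 7 8

C = [1/41, 3/41, 12/41, 16/41, 18/41, 25/41, 31/41, 37/41, 1]
j=0: u_0=19/270 ∈ [1/41, 3/41) → index 1
j=1: u_1=49/270 ∈ [3/41, 12/41) → index 2
j=2: u_2=79/270 ∈ [3/41, 12/41) → index 2
j=3: u_3=109/270 ∈ [16/41, 18/41) → index 4
j=4: u_4=139/270 ∈ [18/41, 25/41) → index 5
j=5: u_5=169/270 ∈ [25/41, 31/41) → index 6
j=6: u_6=199/270 ∈ [25/41, 31/41) → index 6
j=7: u_7=229/270 ∈ [31/41, 37/41) → index 7
j=8: u_8=259/270 ∈ [37/41, 1) → index 8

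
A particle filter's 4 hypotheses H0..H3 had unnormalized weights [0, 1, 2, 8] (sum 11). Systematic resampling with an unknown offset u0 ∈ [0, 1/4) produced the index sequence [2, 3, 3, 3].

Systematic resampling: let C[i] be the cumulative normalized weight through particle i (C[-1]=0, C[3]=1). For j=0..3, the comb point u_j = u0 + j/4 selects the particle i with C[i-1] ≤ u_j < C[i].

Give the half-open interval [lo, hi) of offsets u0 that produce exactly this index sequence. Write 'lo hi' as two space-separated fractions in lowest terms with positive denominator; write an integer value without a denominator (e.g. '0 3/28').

C = [0, 1/11, 3/11, 1]
j=0 picked index 2: u0 ∈ [1/11, 3/11)
j=1 picked index 3: u0 ∈ [1/44, 3/4)
j=2 picked index 3: u0 ∈ [-5/22, 1/2)
j=3 picked index 3: u0 ∈ [-21/44, 1/4)
intersection: [1/11, 1/4)

1/11 1/4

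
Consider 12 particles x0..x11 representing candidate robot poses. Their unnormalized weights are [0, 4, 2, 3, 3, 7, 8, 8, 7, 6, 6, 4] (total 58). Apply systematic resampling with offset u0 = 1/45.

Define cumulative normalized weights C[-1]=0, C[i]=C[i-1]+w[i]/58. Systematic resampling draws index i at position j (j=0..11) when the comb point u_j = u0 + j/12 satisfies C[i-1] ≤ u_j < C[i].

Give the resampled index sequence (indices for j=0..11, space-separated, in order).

1 3 4 5 6 6 7 8 8 9 10 11

C = [0, 2/29, 3/29, 9/58, 6/29, 19/58, 27/58, 35/58, 21/29, 24/29, 27/29, 1]
j=0: u_0=1/45 ∈ [0, 2/29) → index 1
j=1: u_1=19/180 ∈ [3/29, 9/58) → index 3
j=2: u_2=17/90 ∈ [9/58, 6/29) → index 4
j=3: u_3=49/180 ∈ [6/29, 19/58) → index 5
j=4: u_4=16/45 ∈ [19/58, 27/58) → index 6
j=5: u_5=79/180 ∈ [19/58, 27/58) → index 6
j=6: u_6=47/90 ∈ [27/58, 35/58) → index 7
j=7: u_7=109/180 ∈ [35/58, 21/29) → index 8
j=8: u_8=31/45 ∈ [35/58, 21/29) → index 8
j=9: u_9=139/180 ∈ [21/29, 24/29) → index 9
j=10: u_10=77/90 ∈ [24/29, 27/29) → index 10
j=11: u_11=169/180 ∈ [27/29, 1) → index 11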